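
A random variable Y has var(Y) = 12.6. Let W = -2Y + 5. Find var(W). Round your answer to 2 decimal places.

50.40

var(-2Y + 5) = (-2)²·var(Y) = 4·12.6 = 50.4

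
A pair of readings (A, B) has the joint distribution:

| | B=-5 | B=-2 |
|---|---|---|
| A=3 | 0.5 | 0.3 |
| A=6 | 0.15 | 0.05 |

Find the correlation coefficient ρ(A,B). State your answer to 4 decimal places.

E[A] = 3.6,  E[B] = -3.95
E[AB] = -14.4
cov(A,B) = E[AB] − E[A]E[B] = -14.4 − (3.6)(-3.95) = -0.18
var(A) = 1.44,  var(B) = 2.0475
ρ = -0.18 / √(1.44·2.0475) ≈ -0.1048

-0.1048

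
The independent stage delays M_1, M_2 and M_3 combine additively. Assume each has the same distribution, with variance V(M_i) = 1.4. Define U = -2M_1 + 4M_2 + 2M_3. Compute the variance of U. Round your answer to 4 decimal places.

By independence, V(U) = (-2)²V(M_1) + (4)²V(M_2) + (2)²V(M_3)
= (-2)²·1.4 + (4)²·1.4 + (2)²·1.4 = 33.6

33.6000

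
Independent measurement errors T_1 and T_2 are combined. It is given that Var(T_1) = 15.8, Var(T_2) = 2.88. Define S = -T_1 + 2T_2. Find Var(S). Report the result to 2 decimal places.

27.32

By independence, Var(S) = (-1)²Var(T_1) + (2)²Var(T_2)
= (-1)²·15.8 + (2)²·2.88 = 27.32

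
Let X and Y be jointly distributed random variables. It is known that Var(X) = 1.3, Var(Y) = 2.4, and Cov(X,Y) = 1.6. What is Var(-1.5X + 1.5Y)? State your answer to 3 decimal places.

1.125

Var(-1.5X + 1.5Y) = (-1.5)²·Var(X) + (1.5)²·Var(Y) + 2·(-1.5)·(1.5)·Cov(X,Y)
= 2.25·1.3 + 2.25·2.4 + -4.5·1.6 = 1.125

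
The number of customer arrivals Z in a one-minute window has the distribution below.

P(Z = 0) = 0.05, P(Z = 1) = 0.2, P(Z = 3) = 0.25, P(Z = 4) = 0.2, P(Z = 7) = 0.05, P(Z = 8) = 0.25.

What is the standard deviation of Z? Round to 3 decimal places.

E[Z] = (0)(0.05) + (1)(0.2) + (3)(0.25) + (4)(0.2) + (7)(0.05) + (8)(0.25) = 4.1
E[Z²] = (0)²(0.05) + (1)²(0.2) + (3)²(0.25) + (4)²(0.2) + (7)²(0.05) + (8)²(0.25) = 24.1
var(Z) = E[Z²] − (E[Z])² = 24.1 − (4.1)² = 7.29
sd(Z) = √7.29 ≈ 2.700

2.700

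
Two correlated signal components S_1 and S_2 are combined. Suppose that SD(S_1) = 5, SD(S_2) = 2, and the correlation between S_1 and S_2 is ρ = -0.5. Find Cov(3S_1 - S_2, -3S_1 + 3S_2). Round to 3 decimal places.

var(S_1) = (5)² = 25;  var(S_2) = (2)² = 4
Cov(S_1,S_2) = ρ·SD(S_1)·SD(S_2) = -0.5·5·2 = -5
Cov(3S_1 - S_2, -3S_1 + 3S_2) = (3)(-3)var(S_1) + (-1)(3)var(S_2) + [(3)(3) + (-1)(-3)]Cov(S_1,S_2)
= -9·25 + -3·4 + 12·-5 = -297

-297.000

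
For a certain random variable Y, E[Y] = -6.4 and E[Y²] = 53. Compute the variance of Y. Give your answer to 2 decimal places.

var(Y) = 53 − (-6.4)² = 12.04

12.04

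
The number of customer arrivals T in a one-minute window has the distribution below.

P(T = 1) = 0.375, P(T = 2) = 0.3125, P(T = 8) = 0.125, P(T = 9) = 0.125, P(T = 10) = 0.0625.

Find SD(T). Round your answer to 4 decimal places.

E[T] = (1)(0.375) + (2)(0.3125) + (8)(0.125) + (9)(0.125) + (10)(0.0625) = 3.75
E[T²] = (1)²(0.375) + (2)²(0.3125) + (8)²(0.125) + (9)²(0.125) + (10)²(0.0625) = 26
var(T) = E[T²] − (E[T])² = 26 − (3.75)² = 11.9375
SD(T) = √11.9375 ≈ 3.4551

3.4551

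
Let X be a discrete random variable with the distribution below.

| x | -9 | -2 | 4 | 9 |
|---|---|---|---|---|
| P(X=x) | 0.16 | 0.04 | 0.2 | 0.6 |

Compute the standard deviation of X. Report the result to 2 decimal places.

E[X] = (-9)(0.16) + (-2)(0.04) + (4)(0.2) + (9)(0.6) = 4.68
E[X²] = (-9)²(0.16) + (-2)²(0.04) + (4)²(0.2) + (9)²(0.6) = 64.92
Var(X) = E[X²] − (E[X])² = 64.92 − (4.68)² = 43.0176
sd(X) = √43.0176 ≈ 6.56

6.56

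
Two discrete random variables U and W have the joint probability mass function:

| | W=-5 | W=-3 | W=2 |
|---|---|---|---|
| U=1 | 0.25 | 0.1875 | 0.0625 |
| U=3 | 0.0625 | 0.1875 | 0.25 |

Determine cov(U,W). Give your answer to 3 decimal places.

1.313

E[U] = 2,  E[W] = -2.0625
E[UW] = -2.8125
cov(U,W) = E[UW] − E[U]E[W] = -2.8125 − (2)(-2.0625) = 1.3125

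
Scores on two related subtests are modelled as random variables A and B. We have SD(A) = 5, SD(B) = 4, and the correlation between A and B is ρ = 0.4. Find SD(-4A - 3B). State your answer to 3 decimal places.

Var(A) = (5)² = 25;  Var(B) = (4)² = 16
cov(A,B) = ρ·SD(A)·SD(B) = 0.4·5·4 = 8
Var(-4A - 3B) = (-4)²·Var(A) + (-3)²·Var(B) + 2·(-4)·(-3)·cov(A,B)
= 16·25 + 9·16 + 24·8 = 736
SD(-4A - 3B) = √736 ≈ 27.129

27.129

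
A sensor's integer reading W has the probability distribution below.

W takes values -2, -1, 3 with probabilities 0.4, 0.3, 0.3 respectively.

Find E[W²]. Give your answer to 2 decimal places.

E[W²] = (-2)²(0.4) + (-1)²(0.3) + (3)²(0.3) = 4.6

4.60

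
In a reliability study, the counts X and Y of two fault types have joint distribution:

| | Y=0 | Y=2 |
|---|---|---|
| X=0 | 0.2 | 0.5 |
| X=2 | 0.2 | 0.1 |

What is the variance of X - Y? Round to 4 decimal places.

2.4400

E[X] = 0.6,  E[Y] = 1.2,  E[XY] = 0.4
V(X) = 1.2 − (0.6)² = 0.84;  V(Y) = 2.4 − (1.2)² = 0.96
Cov(X,Y) = 0.4 − (0.6)(1.2) = -0.32
V(X - Y) = (1)²·0.84 + (-1)²·0.96 + 2·(1)·(-1)·-0.32 = 2.44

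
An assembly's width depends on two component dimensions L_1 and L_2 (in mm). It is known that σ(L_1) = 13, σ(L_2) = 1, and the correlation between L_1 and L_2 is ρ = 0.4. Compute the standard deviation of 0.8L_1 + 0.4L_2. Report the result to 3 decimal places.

10.566

Var(L_1) = (13)² = 169;  Var(L_2) = (1)² = 1
cov(L_1,L_2) = ρ·σ(L_1)·σ(L_2) = 0.4·13·1 = 5.2
Var(0.8L_1 + 0.4L_2) = (0.8)²·Var(L_1) + (0.4)²·Var(L_2) + 2·(0.8)·(0.4)·cov(L_1,L_2)
= 0.64·169 + 0.16·1 + 0.64·5.2 = 111.648
σ(0.8L_1 + 0.4L_2) = √111.648 ≈ 10.566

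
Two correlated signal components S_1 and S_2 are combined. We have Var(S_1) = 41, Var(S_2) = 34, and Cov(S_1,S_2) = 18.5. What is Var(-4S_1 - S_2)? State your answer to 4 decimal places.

Var(-4S_1 - S_2) = (-4)²·Var(S_1) + (-1)²·Var(S_2) + 2·(-4)·(-1)·Cov(S_1,S_2)
= 16·41 + 1·34 + 8·18.5 = 838

838.0000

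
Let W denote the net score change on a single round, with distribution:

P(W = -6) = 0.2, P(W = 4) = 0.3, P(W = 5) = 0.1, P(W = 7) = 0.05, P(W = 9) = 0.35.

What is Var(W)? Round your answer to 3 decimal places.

E[W] = (-6)(0.2) + (4)(0.3) + (5)(0.1) + (7)(0.05) + (9)(0.35) = 4
E[W²] = (-6)²(0.2) + (4)²(0.3) + (5)²(0.1) + (7)²(0.05) + (9)²(0.35) = 45.3
Var(W) = E[W²] − (E[W])² = 45.3 − (4)² = 29.3

29.300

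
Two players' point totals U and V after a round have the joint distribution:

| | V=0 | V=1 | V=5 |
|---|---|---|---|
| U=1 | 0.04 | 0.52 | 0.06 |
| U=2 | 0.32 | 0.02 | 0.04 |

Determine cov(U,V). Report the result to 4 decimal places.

-0.1752

E[U] = 1.38,  E[V] = 1.04
E[UV] = 1.26
cov(U,V) = E[UV] − E[U]E[V] = 1.26 − (1.38)(1.04) = -0.1752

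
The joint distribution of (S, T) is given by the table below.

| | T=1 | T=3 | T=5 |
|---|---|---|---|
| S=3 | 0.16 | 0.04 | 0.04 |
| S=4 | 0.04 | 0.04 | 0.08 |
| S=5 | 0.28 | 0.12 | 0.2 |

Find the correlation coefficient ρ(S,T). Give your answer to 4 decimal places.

E[S] = 4.36,  E[T] = 2.68
E[ST] = 11.88
Cov(S,T) = E[ST] − E[S]E[T] = 11.88 − (4.36)(2.68) = 0.1952
V(S) = 0.7104,  V(T) = 3.0976
ρ = 0.1952 / √(0.7104·3.0976) ≈ 0.1316

0.1316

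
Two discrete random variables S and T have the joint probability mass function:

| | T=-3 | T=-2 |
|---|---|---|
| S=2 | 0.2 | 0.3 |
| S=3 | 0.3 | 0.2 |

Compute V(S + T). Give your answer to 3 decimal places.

0.400

E[S] = 2.5,  E[T] = -2.5,  E[ST] = -6.3
V(S) = 6.5 − (2.5)² = 0.25;  V(T) = 6.5 − (-2.5)² = 0.25
Cov(S,T) = -6.3 − (2.5)(-2.5) = -0.05
V(S + T) = (1)²·0.25 + (1)²·0.25 + 2·(1)·(1)·-0.05 = 0.4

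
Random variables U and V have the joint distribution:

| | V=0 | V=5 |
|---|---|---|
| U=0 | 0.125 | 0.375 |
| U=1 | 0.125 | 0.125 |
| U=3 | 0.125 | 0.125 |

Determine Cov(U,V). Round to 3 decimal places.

-0.625

E[U] = 1,  E[V] = 3.125
E[UV] = 2.5
Cov(U,V) = E[UV] − E[U]E[V] = 2.5 − (1)(3.125) = -0.625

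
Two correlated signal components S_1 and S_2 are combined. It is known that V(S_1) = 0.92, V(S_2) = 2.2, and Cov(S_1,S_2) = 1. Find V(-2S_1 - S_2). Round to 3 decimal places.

V(-2S_1 - S_2) = (-2)²·V(S_1) + (-1)²·V(S_2) + 2·(-2)·(-1)·Cov(S_1,S_2)
= 4·0.92 + 1·2.2 + 4·1 = 9.88

9.880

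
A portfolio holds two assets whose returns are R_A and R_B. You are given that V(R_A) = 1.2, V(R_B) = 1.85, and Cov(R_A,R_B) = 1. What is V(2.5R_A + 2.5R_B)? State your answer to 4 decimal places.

V(2.5R_A + 2.5R_B) = (2.5)²·V(R_A) + (2.5)²·V(R_B) + 2·(2.5)·(2.5)·Cov(R_A,R_B)
= 6.25·1.2 + 6.25·1.85 + 12.5·1 = 31.5625

31.5625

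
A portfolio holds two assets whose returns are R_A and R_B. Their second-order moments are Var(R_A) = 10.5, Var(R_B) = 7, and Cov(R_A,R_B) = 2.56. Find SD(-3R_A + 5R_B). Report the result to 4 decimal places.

13.8816

Var(-3R_A + 5R_B) = (-3)²·Var(R_A) + (5)²·Var(R_B) + 2·(-3)·(5)·Cov(R_A,R_B)
= 9·10.5 + 25·7 + -30·2.56 = 192.7
SD(-3R_A + 5R_B) = √192.7 ≈ 13.8816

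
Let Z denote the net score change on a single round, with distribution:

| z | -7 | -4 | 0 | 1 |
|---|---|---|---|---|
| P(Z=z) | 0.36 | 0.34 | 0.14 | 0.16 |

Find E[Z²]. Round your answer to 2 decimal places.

E[Z²] = (-7)²(0.36) + (-4)²(0.34) + (0)²(0.14) + (1)²(0.16) = 23.24

23.24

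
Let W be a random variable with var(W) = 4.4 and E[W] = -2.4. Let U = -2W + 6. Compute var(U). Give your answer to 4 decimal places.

var(-2W + 6) = (-2)²·var(W) = 4·4.4 = 17.6

17.6000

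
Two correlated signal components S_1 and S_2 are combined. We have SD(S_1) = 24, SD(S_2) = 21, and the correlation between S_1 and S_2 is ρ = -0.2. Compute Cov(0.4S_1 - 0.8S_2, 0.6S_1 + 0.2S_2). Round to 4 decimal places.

var(S_1) = (24)² = 576;  var(S_2) = (21)² = 441
Cov(S_1,S_2) = ρ·SD(S_1)·SD(S_2) = -0.2·24·21 = -100.8
Cov(0.4S_1 - 0.8S_2, 0.6S_1 + 0.2S_2) = (0.4)(0.6)var(S_1) + (-0.8)(0.2)var(S_2) + [(0.4)(0.2) + (-0.8)(0.6)]Cov(S_1,S_2)
= 0.24·576 + -0.16·441 + -0.4·-100.8 = 108

108.0000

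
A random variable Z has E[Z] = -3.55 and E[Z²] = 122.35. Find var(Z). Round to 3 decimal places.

var(Z) = 122.35 − (-3.55)² = 109.7475

109.748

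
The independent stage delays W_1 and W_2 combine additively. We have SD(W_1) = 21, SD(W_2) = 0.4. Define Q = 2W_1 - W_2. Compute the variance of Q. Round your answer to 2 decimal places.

var(W_1) = 441, var(W_2) = 0.16
By independence, var(Q) = (2)²var(W_1) + (-1)²var(W_2)
= (2)²·441 + (-1)²·0.16 = 1764.16

1764.16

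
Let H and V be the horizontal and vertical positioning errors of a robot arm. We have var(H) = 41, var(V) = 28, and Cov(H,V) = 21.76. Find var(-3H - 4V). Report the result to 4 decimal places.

var(-3H - 4V) = (-3)²·var(H) + (-4)²·var(V) + 2·(-3)·(-4)·Cov(H,V)
= 9·41 + 16·28 + 24·21.76 = 1339.24

1339.2400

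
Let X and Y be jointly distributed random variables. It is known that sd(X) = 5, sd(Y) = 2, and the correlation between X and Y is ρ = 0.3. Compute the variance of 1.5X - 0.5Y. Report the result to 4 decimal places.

52.7500

var(X) = (5)² = 25;  var(Y) = (2)² = 4
Cov(X,Y) = ρ·sd(X)·sd(Y) = 0.3·5·2 = 3
var(1.5X - 0.5Y) = (1.5)²·var(X) + (-0.5)²·var(Y) + 2·(1.5)·(-0.5)·Cov(X,Y)
= 2.25·25 + 0.25·4 + -1.5·3 = 52.75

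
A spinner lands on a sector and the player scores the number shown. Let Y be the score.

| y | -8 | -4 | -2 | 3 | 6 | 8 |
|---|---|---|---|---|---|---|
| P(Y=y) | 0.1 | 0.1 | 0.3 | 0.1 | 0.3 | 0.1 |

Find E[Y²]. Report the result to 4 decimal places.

27.3000

E[Y²] = (-8)²(0.1) + (-4)²(0.1) + (-2)²(0.3) + (3)²(0.1) + (6)²(0.3) + (8)²(0.1) = 27.3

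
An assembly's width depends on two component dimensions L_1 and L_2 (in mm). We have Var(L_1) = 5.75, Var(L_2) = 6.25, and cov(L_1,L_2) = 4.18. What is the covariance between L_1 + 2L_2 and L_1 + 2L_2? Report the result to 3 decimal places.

cov(L_1 + 2L_2, L_1 + 2L_2) = (1)(1)Var(L_1) + (2)(2)Var(L_2) + [(1)(2) + (2)(1)]cov(L_1,L_2)
= 1·5.75 + 4·6.25 + 4·4.18 = 47.47

47.470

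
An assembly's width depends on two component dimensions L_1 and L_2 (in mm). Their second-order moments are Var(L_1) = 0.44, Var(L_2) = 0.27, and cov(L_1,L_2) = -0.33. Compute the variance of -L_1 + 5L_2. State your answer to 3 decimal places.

10.490

Var(-L_1 + 5L_2) = (-1)²·Var(L_1) + (5)²·Var(L_2) + 2·(-1)·(5)·cov(L_1,L_2)
= 1·0.44 + 25·0.27 + -10·-0.33 = 10.49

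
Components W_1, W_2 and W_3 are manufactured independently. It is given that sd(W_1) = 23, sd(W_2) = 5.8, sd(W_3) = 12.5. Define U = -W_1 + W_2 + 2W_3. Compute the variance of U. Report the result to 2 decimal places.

V(W_1) = 529, V(W_2) = 33.64, V(W_3) = 156.25
By independence, V(U) = (-1)²V(W_1) + (1)²V(W_2) + (2)²V(W_3)
= (-1)²·529 + (1)²·33.64 + (2)²·156.25 = 1187.64

1187.64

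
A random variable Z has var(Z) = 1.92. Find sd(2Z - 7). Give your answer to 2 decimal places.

2.77

var(2Z - 7) = (2)²·1.92 = 7.68
sd(2Z - 7) = √7.68 ≈ 2.77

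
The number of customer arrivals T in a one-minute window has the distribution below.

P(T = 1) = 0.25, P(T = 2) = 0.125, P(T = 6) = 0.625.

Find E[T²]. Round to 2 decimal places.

E[T²] = (1)²(0.25) + (2)²(0.125) + (6)²(0.625) = 23.25

23.25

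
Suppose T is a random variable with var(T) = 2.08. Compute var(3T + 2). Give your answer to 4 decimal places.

var(3T + 2) = (3)²·var(T) = 9·2.08 = 18.72

18.7200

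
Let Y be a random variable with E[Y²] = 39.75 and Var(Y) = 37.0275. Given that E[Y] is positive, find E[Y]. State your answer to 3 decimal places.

(E[Y])² = E[Y²] − Var(Y) = 39.75 − 37.0275 = 2.7225
E[Y] = √2.7225 = 1.65

1.650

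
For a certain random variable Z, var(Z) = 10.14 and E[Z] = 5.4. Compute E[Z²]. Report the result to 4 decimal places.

E[Z²] = var(Z) + (E[Z])² = 10.14 + (5.4)² = 39.3

39.3000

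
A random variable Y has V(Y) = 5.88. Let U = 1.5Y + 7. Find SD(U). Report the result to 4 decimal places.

3.6373

V(1.5Y + 7) = (1.5)²·5.88 = 13.23
SD(U) = √13.23 ≈ 3.6373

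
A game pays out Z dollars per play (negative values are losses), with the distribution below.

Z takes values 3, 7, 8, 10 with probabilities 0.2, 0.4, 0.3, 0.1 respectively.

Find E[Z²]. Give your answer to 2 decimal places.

E[Z²] = (3)²(0.2) + (7)²(0.4) + (8)²(0.3) + (10)²(0.1) = 50.6

50.60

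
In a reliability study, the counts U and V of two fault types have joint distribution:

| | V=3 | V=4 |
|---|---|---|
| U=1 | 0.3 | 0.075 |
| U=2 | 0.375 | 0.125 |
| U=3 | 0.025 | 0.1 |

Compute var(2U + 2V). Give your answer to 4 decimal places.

3.3900

E[U] = 1.75,  E[V] = 3.3,  E[UV] = 5.875
var(U) = 3.5 − (1.75)² = 0.4375;  var(V) = 11.1 − (3.3)² = 0.21
Cov(U,V) = 5.875 − (1.75)(3.3) = 0.1
var(2U + 2V) = (2)²·0.4375 + (2)²·0.21 + 2·(2)·(2)·0.1 = 3.39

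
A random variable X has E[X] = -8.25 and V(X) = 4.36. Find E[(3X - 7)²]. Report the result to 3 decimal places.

1047.303

E[3X - 7] = 3·-8.25 − 7 = -31.75
V(3X - 7) = (3)²·4.36 = 39.24
E[(3X - 7)²] = V((3X - 7)) + (E[(3X - 7)])² = 39.24 + (-31.75)² = 1047.3025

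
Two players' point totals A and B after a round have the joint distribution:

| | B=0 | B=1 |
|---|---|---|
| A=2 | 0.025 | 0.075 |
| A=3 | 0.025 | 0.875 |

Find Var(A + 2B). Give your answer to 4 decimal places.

E[A] = 2.9,  E[B] = 0.95,  E[AB] = 2.775
Var(A) = 8.5 − (2.9)² = 0.09;  Var(B) = 0.95 − (0.95)² = 0.0475
Cov(A,B) = 2.775 − (2.9)(0.95) = 0.02
Var(A + 2B) = (1)²·0.09 + (2)²·0.0475 + 2·(1)·(2)·0.02 = 0.36

0.3600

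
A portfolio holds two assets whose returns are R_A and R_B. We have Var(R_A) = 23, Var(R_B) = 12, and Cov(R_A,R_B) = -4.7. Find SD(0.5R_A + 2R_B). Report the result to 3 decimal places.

Var(0.5R_A + 2R_B) = (0.5)²·Var(R_A) + (2)²·Var(R_B) + 2·(0.5)·(2)·Cov(R_A,R_B)
= 0.25·23 + 4·12 + 2·-4.7 = 44.35
SD(0.5R_A + 2R_B) = √44.35 ≈ 6.660

6.660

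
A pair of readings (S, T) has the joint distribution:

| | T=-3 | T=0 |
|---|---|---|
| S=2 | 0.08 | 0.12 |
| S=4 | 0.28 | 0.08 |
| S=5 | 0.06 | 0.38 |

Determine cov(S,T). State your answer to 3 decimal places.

0.350

E[S] = 4.04,  E[T] = -1.26
E[ST] = -4.74
cov(S,T) = E[ST] − E[S]E[T] = -4.74 − (4.04)(-1.26) = 0.3504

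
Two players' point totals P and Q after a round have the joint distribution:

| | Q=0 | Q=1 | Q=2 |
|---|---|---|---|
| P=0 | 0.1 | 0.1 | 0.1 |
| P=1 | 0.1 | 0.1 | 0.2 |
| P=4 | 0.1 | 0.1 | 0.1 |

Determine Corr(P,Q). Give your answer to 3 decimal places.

E[P] = 1.6,  E[Q] = 1.1
E[PQ] = 1.7
Cov(P,Q) = E[PQ] − E[P]E[Q] = 1.7 − (1.6)(1.1) = -0.06
var(P) = 2.64,  var(Q) = 0.69
ρ = -0.06 / √(2.64·0.69) ≈ -0.044

-0.044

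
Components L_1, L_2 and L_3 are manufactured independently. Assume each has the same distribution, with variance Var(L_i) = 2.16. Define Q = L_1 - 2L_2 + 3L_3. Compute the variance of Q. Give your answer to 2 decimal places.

By independence, Var(Q) = (1)²Var(L_1) + (-2)²Var(L_2) + (3)²Var(L_3)
= (1)²·2.16 + (-2)²·2.16 + (3)²·2.16 = 30.24

30.24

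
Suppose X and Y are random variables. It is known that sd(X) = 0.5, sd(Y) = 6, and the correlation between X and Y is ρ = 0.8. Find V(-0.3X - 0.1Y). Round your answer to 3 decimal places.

0.527

V(X) = (0.5)² = 0.25;  V(Y) = (6)² = 36
Cov(X,Y) = ρ·sd(X)·sd(Y) = 0.8·0.5·6 = 2.4
V(-0.3X - 0.1Y) = (-0.3)²·V(X) + (-0.1)²·V(Y) + 2·(-0.3)·(-0.1)·Cov(X,Y)
= 0.09·0.25 + 0.01·36 + 0.06·2.4 = 0.5265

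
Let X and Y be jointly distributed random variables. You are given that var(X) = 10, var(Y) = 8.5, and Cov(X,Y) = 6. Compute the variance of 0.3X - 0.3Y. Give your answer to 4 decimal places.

0.5850

var(0.3X - 0.3Y) = (0.3)²·var(X) + (-0.3)²·var(Y) + 2·(0.3)·(-0.3)·Cov(X,Y)
= 0.09·10 + 0.09·8.5 + -0.18·6 = 0.585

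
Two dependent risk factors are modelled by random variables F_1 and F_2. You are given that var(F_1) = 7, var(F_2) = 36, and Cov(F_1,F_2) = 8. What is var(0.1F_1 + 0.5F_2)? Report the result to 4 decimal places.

var(0.1F_1 + 0.5F_2) = (0.1)²·var(F_1) + (0.5)²·var(F_2) + 2·(0.1)·(0.5)·Cov(F_1,F_2)
= 0.01·7 + 0.25·36 + 0.1·8 = 9.87

9.8700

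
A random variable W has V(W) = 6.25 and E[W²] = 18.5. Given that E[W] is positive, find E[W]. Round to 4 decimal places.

(E[W])² = E[W²] − V(W) = 18.5 − 6.25 = 12.25
E[W] = √12.25 = 3.5

3.5000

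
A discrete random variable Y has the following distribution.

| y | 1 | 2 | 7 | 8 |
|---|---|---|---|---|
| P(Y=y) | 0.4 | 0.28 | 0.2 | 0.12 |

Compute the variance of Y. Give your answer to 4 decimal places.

E[Y] = (1)(0.4) + (2)(0.28) + (7)(0.2) + (8)(0.12) = 3.32
E[Y²] = (1)²(0.4) + (2)²(0.28) + (7)²(0.2) + (8)²(0.12) = 19
V(Y) = E[Y²] − (E[Y])² = 19 − (3.32)² = 7.9776

7.9776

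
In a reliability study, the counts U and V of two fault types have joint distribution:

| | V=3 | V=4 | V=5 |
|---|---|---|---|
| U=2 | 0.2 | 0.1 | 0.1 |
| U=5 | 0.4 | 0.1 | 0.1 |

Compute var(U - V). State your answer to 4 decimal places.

E[U] = 3.8,  E[V] = 3.6,  E[UV] = 13.5
var(U) = 16.6 − (3.8)² = 2.16;  var(V) = 13.6 − (3.6)² = 0.64
Cov(U,V) = 13.5 − (3.8)(3.6) = -0.18
var(U - V) = (1)²·2.16 + (-1)²·0.64 + 2·(1)·(-1)·-0.18 = 3.16

3.1600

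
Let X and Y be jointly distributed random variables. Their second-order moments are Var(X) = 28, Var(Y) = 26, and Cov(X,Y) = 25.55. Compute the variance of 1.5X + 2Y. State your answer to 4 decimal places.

320.3000

Var(1.5X + 2Y) = (1.5)²·Var(X) + (2)²·Var(Y) + 2·(1.5)·(2)·Cov(X,Y)
= 2.25·28 + 4·26 + 6·25.55 = 320.3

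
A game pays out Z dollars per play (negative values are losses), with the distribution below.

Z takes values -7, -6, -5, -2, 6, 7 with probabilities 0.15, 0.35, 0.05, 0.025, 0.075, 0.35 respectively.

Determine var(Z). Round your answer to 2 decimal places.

40.85

E[Z] = (-7)(0.15) + (-6)(0.35) + (-5)(0.05) + (-2)(0.025) + (6)(0.075) + (7)(0.35) = -0.55
E[Z²] = (-7)²(0.15) + (-6)²(0.35) + (-5)²(0.05) + (-2)²(0.025) + (6)²(0.075) + (7)²(0.35) = 41.15
var(Z) = E[Z²] − (E[Z])² = 41.15 − (-0.55)² = 40.8475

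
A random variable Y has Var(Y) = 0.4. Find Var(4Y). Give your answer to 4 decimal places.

Var(4Y) = (4)²·Var(Y) = 16·0.4 = 6.4

6.4000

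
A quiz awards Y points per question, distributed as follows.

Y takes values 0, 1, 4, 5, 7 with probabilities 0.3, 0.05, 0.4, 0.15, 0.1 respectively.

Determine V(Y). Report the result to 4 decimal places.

E[Y] = (0)(0.3) + (1)(0.05) + (4)(0.4) + (5)(0.15) + (7)(0.1) = 3.1
E[Y²] = (0)²(0.3) + (1)²(0.05) + (4)²(0.4) + (5)²(0.15) + (7)²(0.1) = 15.1
V(Y) = E[Y²] − (E[Y])² = 15.1 − (3.1)² = 5.49

5.4900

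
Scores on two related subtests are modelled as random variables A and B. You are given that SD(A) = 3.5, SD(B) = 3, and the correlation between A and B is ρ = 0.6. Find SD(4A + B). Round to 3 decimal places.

V(A) = (3.5)² = 12.25;  V(B) = (3)² = 9
cov(A,B) = ρ·SD(A)·SD(B) = 0.6·3.5·3 = 6.3
V(4A + B) = (4)²·V(A) + (1)²·V(B) + 2·(4)·(1)·cov(A,B)
= 16·12.25 + 1·9 + 8·6.3 = 255.4
SD(4A + B) = √255.4 ≈ 15.981

15.981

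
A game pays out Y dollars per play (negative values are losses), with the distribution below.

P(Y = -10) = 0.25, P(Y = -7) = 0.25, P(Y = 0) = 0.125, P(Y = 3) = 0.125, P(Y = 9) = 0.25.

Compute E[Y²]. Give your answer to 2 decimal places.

58.63

E[Y²] = (-10)²(0.25) + (-7)²(0.25) + (0)²(0.125) + (3)²(0.125) + (9)²(0.25) = 58.625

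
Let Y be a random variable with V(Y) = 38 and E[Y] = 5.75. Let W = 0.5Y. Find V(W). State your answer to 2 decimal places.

V(0.5Y) = (0.5)²·V(Y) = 0.25·38 = 9.5

9.50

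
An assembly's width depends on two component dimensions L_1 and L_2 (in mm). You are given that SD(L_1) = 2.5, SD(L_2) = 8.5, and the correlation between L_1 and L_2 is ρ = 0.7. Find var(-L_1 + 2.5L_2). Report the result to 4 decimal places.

383.4375

var(L_1) = (2.5)² = 6.25;  var(L_2) = (8.5)² = 72.25
cov(L_1,L_2) = ρ·SD(L_1)·SD(L_2) = 0.7·2.5·8.5 = 14.875
var(-L_1 + 2.5L_2) = (-1)²·var(L_1) + (2.5)²·var(L_2) + 2·(-1)·(2.5)·cov(L_1,L_2)
= 1·6.25 + 6.25·72.25 + -5·14.875 = 383.4375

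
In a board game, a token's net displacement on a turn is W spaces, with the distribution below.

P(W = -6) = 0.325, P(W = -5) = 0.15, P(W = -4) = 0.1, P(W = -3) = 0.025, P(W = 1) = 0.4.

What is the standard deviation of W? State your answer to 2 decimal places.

3.16

E[W] = (-6)(0.325) + (-5)(0.15) + (-4)(0.1) + (-3)(0.025) + (1)(0.4) = -2.775
E[W²] = (-6)²(0.325) + (-5)²(0.15) + (-4)²(0.1) + (-3)²(0.025) + (1)²(0.4) = 17.675
var(W) = E[W²] − (E[W])² = 17.675 − (-2.775)² = 9.974375
sd(W) = √9.974375 ≈ 3.16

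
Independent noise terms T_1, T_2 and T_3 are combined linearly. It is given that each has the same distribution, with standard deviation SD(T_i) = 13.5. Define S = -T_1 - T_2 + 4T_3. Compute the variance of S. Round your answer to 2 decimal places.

3280.50

var(T_i) = (13.5)² = 182.25
By independence, var(S) = (-1)²var(T_1) + (-1)²var(T_2) + (4)²var(T_3)
= (-1)²·182.25 + (-1)²·182.25 + (4)²·182.25 = 3280.5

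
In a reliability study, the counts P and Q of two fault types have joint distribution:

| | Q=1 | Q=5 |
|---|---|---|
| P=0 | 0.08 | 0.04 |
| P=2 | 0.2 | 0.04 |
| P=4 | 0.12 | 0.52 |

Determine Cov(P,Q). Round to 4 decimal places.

1.3440

E[P] = 3.04,  E[Q] = 3.4
E[PQ] = 11.68
Cov(P,Q) = E[PQ] − E[P]E[Q] = 11.68 − (3.04)(3.4) = 1.344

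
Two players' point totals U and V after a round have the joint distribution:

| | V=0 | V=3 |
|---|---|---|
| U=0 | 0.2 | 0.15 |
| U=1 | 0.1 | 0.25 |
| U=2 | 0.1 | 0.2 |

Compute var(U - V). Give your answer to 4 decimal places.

2.3275

E[U] = 0.95,  E[V] = 1.8,  E[UV] = 1.95
var(U) = 1.55 − (0.95)² = 0.6475;  var(V) = 5.4 − (1.8)² = 2.16
Cov(U,V) = 1.95 − (0.95)(1.8) = 0.24
var(U - V) = (1)²·0.6475 + (-1)²·2.16 + 2·(1)·(-1)·0.24 = 2.3275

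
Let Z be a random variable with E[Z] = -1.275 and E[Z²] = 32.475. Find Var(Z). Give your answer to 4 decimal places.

30.8494

Var(Z) = 32.475 − (-1.275)² = 30.849375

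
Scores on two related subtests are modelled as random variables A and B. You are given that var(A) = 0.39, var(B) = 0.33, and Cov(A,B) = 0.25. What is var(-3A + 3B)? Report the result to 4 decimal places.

var(-3A + 3B) = (-3)²·var(A) + (3)²·var(B) + 2·(-3)·(3)·Cov(A,B)
= 9·0.39 + 9·0.33 + -18·0.25 = 1.98

1.9800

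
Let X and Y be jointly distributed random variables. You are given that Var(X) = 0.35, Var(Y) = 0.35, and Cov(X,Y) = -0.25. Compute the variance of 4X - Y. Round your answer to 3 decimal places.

7.950

Var(4X - Y) = (4)²·Var(X) + (-1)²·Var(Y) + 2·(4)·(-1)·Cov(X,Y)
= 16·0.35 + 1·0.35 + -8·-0.25 = 7.95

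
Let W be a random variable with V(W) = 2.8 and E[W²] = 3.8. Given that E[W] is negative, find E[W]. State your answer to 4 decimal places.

-1.0000

(E[W])² = E[W²] − V(W) = 3.8 − 2.8 = 1
E[W] = −√1 = -1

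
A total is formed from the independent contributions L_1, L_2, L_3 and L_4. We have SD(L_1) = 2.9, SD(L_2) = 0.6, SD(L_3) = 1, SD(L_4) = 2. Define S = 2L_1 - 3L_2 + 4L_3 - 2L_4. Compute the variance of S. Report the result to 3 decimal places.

V(L_1) = 8.41, V(L_2) = 0.36, V(L_3) = 1, V(L_4) = 4
By independence, V(S) = (2)²V(L_1) + (-3)²V(L_2) + (4)²V(L_3) + (-2)²V(L_4)
= (2)²·8.41 + (-3)²·0.36 + (4)²·1 + (-2)²·4 = 68.88

68.880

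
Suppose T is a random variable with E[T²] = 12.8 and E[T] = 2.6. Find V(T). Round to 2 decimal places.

V(T) = 12.8 − (2.6)² = 6.04

6.04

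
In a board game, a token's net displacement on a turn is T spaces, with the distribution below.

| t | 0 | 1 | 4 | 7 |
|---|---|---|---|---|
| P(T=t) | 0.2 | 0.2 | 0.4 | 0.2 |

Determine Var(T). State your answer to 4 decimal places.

6.1600

E[T] = (0)(0.2) + (1)(0.2) + (4)(0.4) + (7)(0.2) = 3.2
E[T²] = (0)²(0.2) + (1)²(0.2) + (4)²(0.4) + (7)²(0.2) = 16.4
Var(T) = E[T²] − (E[T])² = 16.4 − (3.2)² = 6.16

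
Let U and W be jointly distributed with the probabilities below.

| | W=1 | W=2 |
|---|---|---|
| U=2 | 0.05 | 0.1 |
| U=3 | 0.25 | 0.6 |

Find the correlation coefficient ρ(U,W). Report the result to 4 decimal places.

E[U] = 2.85,  E[W] = 1.7
E[UW] = 4.85
Cov(U,W) = E[UW] − E[U]E[W] = 4.85 − (2.85)(1.7) = 0.005
Var(U) = 0.1275,  Var(W) = 0.21
ρ = 0.005 / √(0.1275·0.21) ≈ 0.0306

0.0306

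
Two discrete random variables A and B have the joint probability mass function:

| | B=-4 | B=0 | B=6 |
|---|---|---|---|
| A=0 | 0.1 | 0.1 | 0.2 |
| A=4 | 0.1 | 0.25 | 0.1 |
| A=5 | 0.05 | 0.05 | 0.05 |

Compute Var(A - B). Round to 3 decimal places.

E[A] = 2.55,  E[B] = 1.1,  E[AB] = 1.3
Var(A) = 10.95 − (2.55)² = 4.4475;  Var(B) = 16.6 − (1.1)² = 15.39
Cov(A,B) = 1.3 − (2.55)(1.1) = -1.505
Var(A - B) = (1)²·4.4475 + (-1)²·15.39 + 2·(1)·(-1)·-1.505 = 22.8475

22.848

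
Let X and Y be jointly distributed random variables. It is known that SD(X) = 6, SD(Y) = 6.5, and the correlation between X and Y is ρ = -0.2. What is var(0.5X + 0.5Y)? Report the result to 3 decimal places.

15.663

var(X) = (6)² = 36;  var(Y) = (6.5)² = 42.25
Cov(X,Y) = ρ·SD(X)·SD(Y) = -0.2·6·6.5 = -7.8
var(0.5X + 0.5Y) = (0.5)²·var(X) + (0.5)²·var(Y) + 2·(0.5)·(0.5)·Cov(X,Y)
= 0.25·36 + 0.25·42.25 + 0.5·-7.8 = 15.6625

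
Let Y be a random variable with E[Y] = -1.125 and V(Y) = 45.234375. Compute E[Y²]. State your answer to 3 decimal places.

46.500

E[Y²] = V(Y) + (E[Y])² = 45.234375 + (-1.125)² = 46.5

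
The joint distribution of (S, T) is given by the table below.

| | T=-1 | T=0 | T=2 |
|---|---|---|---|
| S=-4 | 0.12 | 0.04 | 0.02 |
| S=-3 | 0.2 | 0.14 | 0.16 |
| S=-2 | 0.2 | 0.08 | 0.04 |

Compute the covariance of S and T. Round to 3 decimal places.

E[S] = -2.86,  E[T] = -0.08
E[ST] = 0.2
cov(S,T) = E[ST] − E[S]E[T] = 0.2 − (-2.86)(-0.08) = -0.0288

-0.029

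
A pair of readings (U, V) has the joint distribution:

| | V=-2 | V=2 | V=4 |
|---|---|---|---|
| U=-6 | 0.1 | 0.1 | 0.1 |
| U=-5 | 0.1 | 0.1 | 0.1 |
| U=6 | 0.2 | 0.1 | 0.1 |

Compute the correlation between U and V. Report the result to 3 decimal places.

-0.159

E[U] = -0.9,  E[V] = 1
E[UV] = -3.2
cov(U,V) = E[UV] − E[U]E[V] = -3.2 − (-0.9)(1) = -2.3
Var(U) = 31.89,  Var(V) = 6.6
ρ = -2.3 / √(31.89·6.6) ≈ -0.159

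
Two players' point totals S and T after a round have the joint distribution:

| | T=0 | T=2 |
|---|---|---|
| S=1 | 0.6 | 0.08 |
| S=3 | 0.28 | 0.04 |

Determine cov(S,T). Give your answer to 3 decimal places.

E[S] = 1.64,  E[T] = 0.24
E[ST] = 0.4
cov(S,T) = E[ST] − E[S]E[T] = 0.4 − (1.64)(0.24) = 0.0064

0.006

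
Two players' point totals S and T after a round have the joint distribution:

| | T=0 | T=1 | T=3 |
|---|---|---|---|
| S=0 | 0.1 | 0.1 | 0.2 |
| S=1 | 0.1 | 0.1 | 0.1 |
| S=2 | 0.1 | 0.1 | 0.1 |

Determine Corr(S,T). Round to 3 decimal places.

-0.141

E[S] = 0.9,  E[T] = 1.5
E[ST] = 1.2
Cov(S,T) = E[ST] − E[S]E[T] = 1.2 − (0.9)(1.5) = -0.15
Var(S) = 0.69,  Var(T) = 1.65
ρ = -0.15 / √(0.69·1.65) ≈ -0.141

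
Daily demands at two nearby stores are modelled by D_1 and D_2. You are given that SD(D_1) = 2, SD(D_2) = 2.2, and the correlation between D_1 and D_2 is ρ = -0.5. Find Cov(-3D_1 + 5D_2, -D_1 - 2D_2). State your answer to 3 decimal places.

Var(D_1) = (2)² = 4;  Var(D_2) = (2.2)² = 4.84
Cov(D_1,D_2) = ρ·SD(D_1)·SD(D_2) = -0.5·2·2.2 = -2.2
Cov(-3D_1 + 5D_2, -D_1 - 2D_2) = (-3)(-1)Var(D_1) + (5)(-2)Var(D_2) + [(-3)(-2) + (5)(-1)]Cov(D_1,D_2)
= 3·4 + -10·4.84 + 1·-2.2 = -38.6

-38.600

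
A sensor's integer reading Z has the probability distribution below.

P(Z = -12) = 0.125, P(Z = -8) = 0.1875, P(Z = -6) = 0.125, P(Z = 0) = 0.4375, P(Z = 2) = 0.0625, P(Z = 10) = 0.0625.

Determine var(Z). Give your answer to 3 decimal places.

32.000

E[Z] = (-12)(0.125) + (-8)(0.1875) + (-6)(0.125) + (0)(0.4375) + (2)(0.0625) + (10)(0.0625) = -3
E[Z²] = (-12)²(0.125) + (-8)²(0.1875) + (-6)²(0.125) + (0)²(0.4375) + (2)²(0.0625) + (10)²(0.0625) = 41
var(Z) = E[Z²] − (E[Z])² = 41 − (-3)² = 32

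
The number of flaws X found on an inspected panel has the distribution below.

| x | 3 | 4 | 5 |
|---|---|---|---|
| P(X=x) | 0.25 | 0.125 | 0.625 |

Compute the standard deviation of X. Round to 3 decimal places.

0.857

E[X] = (3)(0.25) + (4)(0.125) + (5)(0.625) = 4.375
E[X²] = (3)²(0.25) + (4)²(0.125) + (5)²(0.625) = 19.875
var(X) = E[X²] − (E[X])² = 19.875 − (4.375)² = 0.734375
SD(X) = √0.734375 ≈ 0.857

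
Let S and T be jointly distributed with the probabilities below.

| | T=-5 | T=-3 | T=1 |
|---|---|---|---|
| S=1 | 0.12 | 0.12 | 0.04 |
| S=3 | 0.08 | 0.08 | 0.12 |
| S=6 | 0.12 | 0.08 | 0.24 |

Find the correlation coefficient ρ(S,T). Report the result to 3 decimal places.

0.288

E[S] = 3.76,  E[T] = -2.04
E[ST] = -6.08
cov(S,T) = E[ST] − E[S]E[T] = -6.08 − (3.76)(-2.04) = 1.5904
Var(S) = 4.5024,  Var(T) = 6.7584
ρ = 1.5904 / √(4.5024·6.7584) ≈ 0.288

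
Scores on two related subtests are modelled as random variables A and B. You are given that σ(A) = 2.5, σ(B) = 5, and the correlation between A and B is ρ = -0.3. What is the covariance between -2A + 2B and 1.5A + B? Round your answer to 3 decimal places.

27.500

V(A) = (2.5)² = 6.25;  V(B) = (5)² = 25
cov(A,B) = ρ·σ(A)·σ(B) = -0.3·2.5·5 = -3.75
cov(-2A + 2B, 1.5A + B) = (-2)(1.5)V(A) + (2)(1)V(B) + [(-2)(1) + (2)(1.5)]cov(A,B)
= -3·6.25 + 2·25 + 1·-3.75 = 27.5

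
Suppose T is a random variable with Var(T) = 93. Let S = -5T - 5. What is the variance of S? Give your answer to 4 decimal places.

2325.0000

Var(-5T - 5) = (-5)²·Var(T) = 25·93 = 2325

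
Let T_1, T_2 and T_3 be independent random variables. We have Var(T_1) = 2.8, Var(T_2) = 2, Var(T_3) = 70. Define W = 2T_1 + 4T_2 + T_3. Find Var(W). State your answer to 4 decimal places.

113.2000

By independence, Var(W) = (2)²Var(T_1) + (4)²Var(T_2) + (1)²Var(T_3)
= (2)²·2.8 + (4)²·2 + (1)²·70 = 113.2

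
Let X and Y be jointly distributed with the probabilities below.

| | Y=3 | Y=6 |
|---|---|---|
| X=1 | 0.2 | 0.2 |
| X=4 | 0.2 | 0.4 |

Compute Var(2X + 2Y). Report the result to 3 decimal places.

E[X] = 2.8,  E[Y] = 4.8,  E[XY] = 13.8
Var(X) = 10 − (2.8)² = 2.16;  Var(Y) = 25.2 − (4.8)² = 2.16
cov(X,Y) = 13.8 − (2.8)(4.8) = 0.36
Var(2X + 2Y) = (2)²·2.16 + (2)²·2.16 + 2·(2)·(2)·0.36 = 20.16

20.160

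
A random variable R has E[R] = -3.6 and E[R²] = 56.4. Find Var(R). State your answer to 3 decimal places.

Var(R) = 56.4 − (-3.6)² = 43.44

43.440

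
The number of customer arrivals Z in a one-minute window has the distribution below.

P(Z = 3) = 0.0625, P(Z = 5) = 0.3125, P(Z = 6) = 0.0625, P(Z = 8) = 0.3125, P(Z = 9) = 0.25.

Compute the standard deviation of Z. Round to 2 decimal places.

E[Z] = (3)(0.0625) + (5)(0.3125) + (6)(0.0625) + (8)(0.3125) + (9)(0.25) = 6.875
E[Z²] = (3)²(0.0625) + (5)²(0.3125) + (6)²(0.0625) + (8)²(0.3125) + (9)²(0.25) = 50.875
V(Z) = E[Z²] − (E[Z])² = 50.875 − (6.875)² = 3.609375
sd(Z) = √3.609375 ≈ 1.90

1.90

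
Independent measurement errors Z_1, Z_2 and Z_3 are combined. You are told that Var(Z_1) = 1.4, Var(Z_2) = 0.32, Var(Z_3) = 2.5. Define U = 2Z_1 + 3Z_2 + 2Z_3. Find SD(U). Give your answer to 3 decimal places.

By independence, Var(U) = (2)²Var(Z_1) + (3)²Var(Z_2) + (2)²Var(Z_3)
= (2)²·1.4 + (3)²·0.32 + (2)²·2.5 = 18.48
SD(U) = √18.48 ≈ 4.299

4.299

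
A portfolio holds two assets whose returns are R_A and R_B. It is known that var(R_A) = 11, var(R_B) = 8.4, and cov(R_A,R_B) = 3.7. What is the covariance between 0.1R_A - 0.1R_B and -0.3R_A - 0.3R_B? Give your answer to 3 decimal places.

cov(0.1R_A - 0.1R_B, -0.3R_A - 0.3R_B) = (0.1)(-0.3)var(R_A) + (-0.1)(-0.3)var(R_B) + [(0.1)(-0.3) + (-0.1)(-0.3)]cov(R_A,R_B)
= -0.03·11 + 0.03·8.4 + 0·3.7 = -0.078

-0.078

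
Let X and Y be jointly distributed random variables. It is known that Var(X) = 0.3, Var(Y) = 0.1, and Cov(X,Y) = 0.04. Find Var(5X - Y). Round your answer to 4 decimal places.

Var(5X - Y) = (5)²·Var(X) + (-1)²·Var(Y) + 2·(5)·(-1)·Cov(X,Y)
= 25·0.3 + 1·0.1 + -10·0.04 = 7.2

7.2000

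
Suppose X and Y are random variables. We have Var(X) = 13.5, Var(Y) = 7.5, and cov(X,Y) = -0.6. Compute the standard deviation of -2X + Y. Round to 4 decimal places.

Var(-2X + Y) = (-2)²·Var(X) + (1)²·Var(Y) + 2·(-2)·(1)·cov(X,Y)
= 4·13.5 + 1·7.5 + -4·-0.6 = 63.9
SD(-2X + Y) = √63.9 ≈ 7.9937

7.9937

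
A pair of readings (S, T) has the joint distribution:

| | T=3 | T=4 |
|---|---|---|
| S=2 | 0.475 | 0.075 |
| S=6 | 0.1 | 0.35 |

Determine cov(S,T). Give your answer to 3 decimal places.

E[S] = 3.8,  E[T] = 3.425
E[ST] = 13.65
cov(S,T) = E[ST] − E[S]E[T] = 13.65 − (3.8)(3.425) = 0.635

0.635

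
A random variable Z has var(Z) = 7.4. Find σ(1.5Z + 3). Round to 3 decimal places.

4.080

var(1.5Z + 3) = (1.5)²·7.4 = 16.65
σ(1.5Z + 3) = √16.65 ≈ 4.080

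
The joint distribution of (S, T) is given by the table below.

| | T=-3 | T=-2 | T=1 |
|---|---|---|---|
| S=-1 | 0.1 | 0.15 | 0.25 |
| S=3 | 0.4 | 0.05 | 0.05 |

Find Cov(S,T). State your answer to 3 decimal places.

-1.800

E[S] = 1,  E[T] = -1.6
E[ST] = -3.4
Cov(S,T) = E[ST] − E[S]E[T] = -3.4 − (1)(-1.6) = -1.8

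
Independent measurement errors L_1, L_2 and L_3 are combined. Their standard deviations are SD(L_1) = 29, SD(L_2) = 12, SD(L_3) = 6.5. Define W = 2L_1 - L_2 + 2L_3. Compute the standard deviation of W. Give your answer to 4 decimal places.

V(L_1) = 841, V(L_2) = 144, V(L_3) = 42.25
By independence, V(W) = (2)²V(L_1) + (-1)²V(L_2) + (2)²V(L_3)
= (2)²·841 + (-1)²·144 + (2)²·42.25 = 3677
SD(W) = √3677 ≈ 60.6383

60.6383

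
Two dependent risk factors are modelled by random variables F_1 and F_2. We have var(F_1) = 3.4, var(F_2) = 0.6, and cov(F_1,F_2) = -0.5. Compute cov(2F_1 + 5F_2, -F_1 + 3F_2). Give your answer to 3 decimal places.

cov(2F_1 + 5F_2, -F_1 + 3F_2) = (2)(-1)var(F_1) + (5)(3)var(F_2) + [(2)(3) + (5)(-1)]cov(F_1,F_2)
= -2·3.4 + 15·0.6 + 1·-0.5 = 1.7

1.700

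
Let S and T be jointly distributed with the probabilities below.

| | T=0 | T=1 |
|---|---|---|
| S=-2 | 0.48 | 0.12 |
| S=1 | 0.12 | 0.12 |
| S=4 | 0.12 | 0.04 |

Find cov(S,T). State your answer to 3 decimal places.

E[S] = -0.32,  E[T] = 0.28
E[ST] = 0.04
cov(S,T) = E[ST] − E[S]E[T] = 0.04 − (-0.32)(0.28) = 0.1296

0.130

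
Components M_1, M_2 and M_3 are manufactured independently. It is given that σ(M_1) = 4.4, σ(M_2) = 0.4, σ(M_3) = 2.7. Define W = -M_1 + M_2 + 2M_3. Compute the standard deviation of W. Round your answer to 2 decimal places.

var(M_1) = 19.36, var(M_2) = 0.16, var(M_3) = 7.29
By independence, var(W) = (-1)²var(M_1) + (1)²var(M_2) + (2)²var(M_3)
= (-1)²·19.36 + (1)²·0.16 + (2)²·7.29 = 48.68
σ(W) = √48.68 ≈ 6.98

6.98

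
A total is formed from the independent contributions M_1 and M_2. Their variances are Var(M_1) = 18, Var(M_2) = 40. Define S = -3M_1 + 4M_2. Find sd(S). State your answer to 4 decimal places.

By independence, Var(S) = (-3)²Var(M_1) + (4)²Var(M_2)
= (-3)²·18 + (4)²·40 = 802
sd(S) = √802 ≈ 28.3196

28.3196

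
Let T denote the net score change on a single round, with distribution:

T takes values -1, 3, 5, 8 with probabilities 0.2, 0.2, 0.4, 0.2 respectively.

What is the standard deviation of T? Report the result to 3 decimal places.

2.966

E[T] = (-1)(0.2) + (3)(0.2) + (5)(0.4) + (8)(0.2) = 4
E[T²] = (-1)²(0.2) + (3)²(0.2) + (5)²(0.4) + (8)²(0.2) = 24.8
Var(T) = E[T²] − (E[T])² = 24.8 − (4)² = 8.8
SD(T) = √8.8 ≈ 2.966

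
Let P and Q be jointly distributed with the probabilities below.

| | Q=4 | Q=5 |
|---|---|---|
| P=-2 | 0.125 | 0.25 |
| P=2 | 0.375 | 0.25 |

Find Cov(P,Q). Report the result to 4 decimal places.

E[P] = 0.5,  E[Q] = 4.5
E[PQ] = 2
Cov(P,Q) = E[PQ] − E[P]E[Q] = 2 − (0.5)(4.5) = -0.25

-0.2500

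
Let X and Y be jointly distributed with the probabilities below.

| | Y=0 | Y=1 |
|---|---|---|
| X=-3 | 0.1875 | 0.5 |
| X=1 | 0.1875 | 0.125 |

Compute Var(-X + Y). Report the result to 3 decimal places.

E[X] = -1.75,  E[Y] = 0.625,  E[XY] = -1.375
Var(X) = 6.5 − (-1.75)² = 3.4375;  Var(Y) = 0.625 − (0.625)² = 0.234375
Cov(X,Y) = -1.375 − (-1.75)(0.625) = -0.28125
Var(-X + Y) = (-1)²·3.4375 + (1)²·0.234375 + 2·(-1)·(1)·-0.28125 = 4.234375

4.234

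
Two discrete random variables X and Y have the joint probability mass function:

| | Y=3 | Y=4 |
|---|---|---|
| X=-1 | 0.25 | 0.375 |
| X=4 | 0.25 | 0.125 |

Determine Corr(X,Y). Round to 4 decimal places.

E[X] = 0.875,  E[Y] = 3.5
E[XY] = 2.75
cov(X,Y) = E[XY] − E[X]E[Y] = 2.75 − (0.875)(3.5) = -0.3125
Var(X) = 5.859375,  Var(Y) = 0.25
ρ = -0.3125 / √(5.859375·0.25) ≈ -0.2582

-0.2582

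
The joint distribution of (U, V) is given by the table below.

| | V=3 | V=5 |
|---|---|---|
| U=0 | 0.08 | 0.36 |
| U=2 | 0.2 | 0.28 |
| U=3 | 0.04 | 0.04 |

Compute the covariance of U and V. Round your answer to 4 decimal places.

-0.2720

E[U] = 1.2,  E[V] = 4.36
E[UV] = 4.96
Cov(U,V) = E[UV] − E[U]E[V] = 4.96 − (1.2)(4.36) = -0.272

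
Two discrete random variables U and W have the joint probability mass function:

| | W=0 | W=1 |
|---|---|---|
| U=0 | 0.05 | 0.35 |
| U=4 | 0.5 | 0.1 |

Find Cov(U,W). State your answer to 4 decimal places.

-0.6800

E[U] = 2.4,  E[W] = 0.45
E[UW] = 0.4
Cov(U,W) = E[UW] − E[U]E[W] = 0.4 − (2.4)(0.45) = -0.68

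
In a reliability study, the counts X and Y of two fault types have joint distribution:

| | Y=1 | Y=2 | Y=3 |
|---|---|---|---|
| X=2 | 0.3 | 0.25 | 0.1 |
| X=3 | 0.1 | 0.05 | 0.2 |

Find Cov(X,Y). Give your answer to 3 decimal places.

0.135

E[X] = 2.35,  E[Y] = 1.9
E[XY] = 4.6
Cov(X,Y) = E[XY] − E[X]E[Y] = 4.6 − (2.35)(1.9) = 0.135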